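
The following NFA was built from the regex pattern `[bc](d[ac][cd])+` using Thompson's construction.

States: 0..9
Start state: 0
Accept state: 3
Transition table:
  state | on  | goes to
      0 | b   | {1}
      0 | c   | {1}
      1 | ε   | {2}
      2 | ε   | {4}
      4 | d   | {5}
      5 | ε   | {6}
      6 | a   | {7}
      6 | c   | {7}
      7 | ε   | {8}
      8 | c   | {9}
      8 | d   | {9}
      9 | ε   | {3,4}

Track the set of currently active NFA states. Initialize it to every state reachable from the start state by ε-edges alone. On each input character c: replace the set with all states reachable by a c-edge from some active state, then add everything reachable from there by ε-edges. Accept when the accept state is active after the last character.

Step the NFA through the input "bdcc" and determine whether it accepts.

Answer: ACCEPT

Derivation:
initial (ε-close {0}): {0}
'b' @ 1: {1,2,4}
'd' @ 2: {5,6}
'c' @ 3: {7,8}
'c' @ 4: {3,4,9}  [accepting]
end set {3,4,9} — state 3 in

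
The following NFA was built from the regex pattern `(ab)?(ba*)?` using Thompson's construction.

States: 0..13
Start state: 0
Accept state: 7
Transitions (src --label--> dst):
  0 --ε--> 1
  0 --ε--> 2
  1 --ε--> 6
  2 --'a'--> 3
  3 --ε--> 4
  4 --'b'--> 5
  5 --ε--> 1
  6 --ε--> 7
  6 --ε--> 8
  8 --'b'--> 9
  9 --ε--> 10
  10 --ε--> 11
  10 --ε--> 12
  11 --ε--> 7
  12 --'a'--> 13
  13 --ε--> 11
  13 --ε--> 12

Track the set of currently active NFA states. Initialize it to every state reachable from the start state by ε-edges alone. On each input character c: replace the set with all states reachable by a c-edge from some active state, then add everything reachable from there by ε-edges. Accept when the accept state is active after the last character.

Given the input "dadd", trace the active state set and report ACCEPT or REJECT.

initial (ε-close {0}): {0,1,2,6,7,8}
'd' @ 1: {}  — dead — no transitions
rest 'add' ignored (set empty)
after full input: {}  (accept=7 not in)

Answer: REJECT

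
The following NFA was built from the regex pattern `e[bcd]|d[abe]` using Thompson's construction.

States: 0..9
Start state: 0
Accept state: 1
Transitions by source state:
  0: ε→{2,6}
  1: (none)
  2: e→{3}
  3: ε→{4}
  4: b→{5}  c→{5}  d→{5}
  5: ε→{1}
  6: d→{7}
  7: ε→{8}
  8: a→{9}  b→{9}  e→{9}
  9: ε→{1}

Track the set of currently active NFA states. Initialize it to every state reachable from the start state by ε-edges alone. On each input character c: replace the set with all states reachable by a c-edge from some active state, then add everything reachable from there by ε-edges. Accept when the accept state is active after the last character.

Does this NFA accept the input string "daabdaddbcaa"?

start: ε-closure({0}) = {0,2,6}
'd' @ 1: {7,8}
'a' @ 2: {1,9}  (accept∈set)
'a' @ 3: {}  — state set empty
rest 'bdaddbcaa' ignored (set empty)
final: {}; accept 1 not in set

Answer: REJECT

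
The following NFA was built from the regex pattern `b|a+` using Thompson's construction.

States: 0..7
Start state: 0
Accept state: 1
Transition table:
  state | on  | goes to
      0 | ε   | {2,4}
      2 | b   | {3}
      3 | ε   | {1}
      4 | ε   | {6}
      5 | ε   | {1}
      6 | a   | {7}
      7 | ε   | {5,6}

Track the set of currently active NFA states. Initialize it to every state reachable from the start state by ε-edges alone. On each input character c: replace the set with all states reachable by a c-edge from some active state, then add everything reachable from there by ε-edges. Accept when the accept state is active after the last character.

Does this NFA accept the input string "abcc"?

Answer: REJECT

Derivation:
initial (ε-close {0}): {0,2,4,6}
'a' @ 1: {1,5,6,7}  (accept∈set)
'b' @ 2: {}  — dead — no transitions
rest 'cc' ignored (set empty)
end set {} — state 1 not in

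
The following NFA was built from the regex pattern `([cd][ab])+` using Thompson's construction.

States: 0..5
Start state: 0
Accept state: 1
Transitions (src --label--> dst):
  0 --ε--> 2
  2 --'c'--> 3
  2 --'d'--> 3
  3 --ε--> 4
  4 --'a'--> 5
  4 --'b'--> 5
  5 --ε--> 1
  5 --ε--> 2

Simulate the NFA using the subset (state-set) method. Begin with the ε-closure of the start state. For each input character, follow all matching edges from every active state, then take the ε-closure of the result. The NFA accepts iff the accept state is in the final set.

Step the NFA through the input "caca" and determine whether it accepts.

S₀ = ε-closure({0}) = {0,2}
'c' @ 1: {3,4}
'a' @ 2: {1,2,5}  [accepting]
'c' @ 3: {3,4}
'a' @ 4: {1,2,5}  [accepting]
final: {1,2,5}; accept 1 in set

Answer: ACCEPT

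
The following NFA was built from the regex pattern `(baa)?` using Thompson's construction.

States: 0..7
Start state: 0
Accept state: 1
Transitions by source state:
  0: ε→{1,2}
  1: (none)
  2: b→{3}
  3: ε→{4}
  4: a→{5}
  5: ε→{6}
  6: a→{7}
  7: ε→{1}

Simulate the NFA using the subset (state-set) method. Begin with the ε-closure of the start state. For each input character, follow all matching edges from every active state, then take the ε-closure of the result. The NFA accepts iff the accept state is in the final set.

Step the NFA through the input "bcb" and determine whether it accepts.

Answer: REJECT

Trace:
initial (ε-close {0}): {0,1,2}
'b' @ 1: {3,4}
'c' @ 2: {}  — dead — no transitions
rest 'b' ignored (set empty)
end set {} — state 1 not in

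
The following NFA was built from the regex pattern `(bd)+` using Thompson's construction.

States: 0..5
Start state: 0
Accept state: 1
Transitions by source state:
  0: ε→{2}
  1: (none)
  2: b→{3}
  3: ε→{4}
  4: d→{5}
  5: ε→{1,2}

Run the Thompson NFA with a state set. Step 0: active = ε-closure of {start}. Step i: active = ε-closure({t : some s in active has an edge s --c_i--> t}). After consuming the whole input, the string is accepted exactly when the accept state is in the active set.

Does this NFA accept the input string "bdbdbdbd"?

S₀ = ε-closure({0}) = {0,2}
'b' @ 1: {3,4}
'd' @ 2: {1,2,5}  (accept∈set)
'b' @ 3: {3,4}
'd' @ 4: {1,2,5}  (accept∈set)
'b' @ 5: {3,4}
'd' @ 6: {1,2,5}  (accept∈set)
'b' @ 7: {3,4}
'd' @ 8: {1,2,5}  (accept∈set)
final: {1,2,5}; accept 1 in set

Answer: ACCEPT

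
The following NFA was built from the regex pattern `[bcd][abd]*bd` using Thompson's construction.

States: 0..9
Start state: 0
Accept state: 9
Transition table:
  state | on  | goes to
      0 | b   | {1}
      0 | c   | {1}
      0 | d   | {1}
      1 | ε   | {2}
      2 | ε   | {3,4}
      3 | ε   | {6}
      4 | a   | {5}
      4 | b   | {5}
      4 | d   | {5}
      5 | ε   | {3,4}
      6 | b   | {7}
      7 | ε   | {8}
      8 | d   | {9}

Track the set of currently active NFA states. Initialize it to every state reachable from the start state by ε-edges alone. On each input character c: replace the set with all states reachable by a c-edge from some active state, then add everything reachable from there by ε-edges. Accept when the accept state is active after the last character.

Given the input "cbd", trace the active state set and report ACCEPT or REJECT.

Answer: ACCEPT

Steps:
start: ε-closure({0}) = {0}
'c' @ 1: {1,2,3,4,6}
'b' @ 2: {3,4,5,6,7,8}
'd' @ 3: {3,4,5,6,9}  ✓accept
end set {3,4,5,6,9} — state 9 in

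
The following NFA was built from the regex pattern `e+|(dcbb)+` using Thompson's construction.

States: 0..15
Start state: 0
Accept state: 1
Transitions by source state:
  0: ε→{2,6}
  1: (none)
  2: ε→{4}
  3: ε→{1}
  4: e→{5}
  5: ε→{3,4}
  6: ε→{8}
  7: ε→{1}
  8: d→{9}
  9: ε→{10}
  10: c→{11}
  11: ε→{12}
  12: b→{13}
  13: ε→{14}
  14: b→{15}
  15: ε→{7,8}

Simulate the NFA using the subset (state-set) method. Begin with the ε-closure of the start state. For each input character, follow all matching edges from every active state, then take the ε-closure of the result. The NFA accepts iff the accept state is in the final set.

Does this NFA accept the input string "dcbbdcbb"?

Answer: ACCEPT

Trace:
S₀ = ε-closure({0}) = {0,2,4,6,8}
'd' @ 1: {9,10}
'c' @ 2: {11,12}
'b' @ 3: {13,14}
'b' @ 4: {1,7,8,15}  ✓accept
'd' @ 5: {9,10}
'c' @ 6: {11,12}
'b' @ 7: {13,14}
'b' @ 8: {1,7,8,15}  ✓accept
after full input: {1,7,8,15}  (accept=1 in)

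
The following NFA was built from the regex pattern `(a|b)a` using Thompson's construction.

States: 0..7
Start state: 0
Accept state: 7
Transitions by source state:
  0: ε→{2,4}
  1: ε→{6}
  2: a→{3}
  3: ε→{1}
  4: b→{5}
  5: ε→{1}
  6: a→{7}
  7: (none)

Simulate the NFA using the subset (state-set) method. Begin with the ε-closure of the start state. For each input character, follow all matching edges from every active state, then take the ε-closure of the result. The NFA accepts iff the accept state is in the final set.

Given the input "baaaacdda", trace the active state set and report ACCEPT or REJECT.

Answer: REJECT

Derivation:
initial (ε-close {0}): {0,2,4}
'b' @ 1: {1,5,6}
'a' @ 2: {7}  (accept∈set)
'a' @ 3: {}  — dead — no transitions
rest 'aacdda' ignored (set empty)
after full input: {}  (accept=7 not in)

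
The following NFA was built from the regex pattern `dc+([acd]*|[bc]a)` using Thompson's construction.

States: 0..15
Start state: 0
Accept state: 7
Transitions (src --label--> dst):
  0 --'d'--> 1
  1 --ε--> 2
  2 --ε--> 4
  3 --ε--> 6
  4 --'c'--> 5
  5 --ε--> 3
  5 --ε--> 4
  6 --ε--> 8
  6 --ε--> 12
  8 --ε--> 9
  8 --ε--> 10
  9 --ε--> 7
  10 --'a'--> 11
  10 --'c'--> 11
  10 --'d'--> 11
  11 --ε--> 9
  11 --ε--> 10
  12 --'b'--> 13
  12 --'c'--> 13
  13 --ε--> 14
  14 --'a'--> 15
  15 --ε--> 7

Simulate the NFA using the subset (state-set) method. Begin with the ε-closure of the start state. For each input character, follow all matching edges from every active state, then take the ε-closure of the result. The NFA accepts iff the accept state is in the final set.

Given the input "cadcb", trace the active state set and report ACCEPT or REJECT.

initial (ε-close {0}): {0}
'c' @ 1: {}  — state set empty
rest 'adcb' ignored (set empty)
after full input: {}  (accept=7 not in)

Answer: REJECT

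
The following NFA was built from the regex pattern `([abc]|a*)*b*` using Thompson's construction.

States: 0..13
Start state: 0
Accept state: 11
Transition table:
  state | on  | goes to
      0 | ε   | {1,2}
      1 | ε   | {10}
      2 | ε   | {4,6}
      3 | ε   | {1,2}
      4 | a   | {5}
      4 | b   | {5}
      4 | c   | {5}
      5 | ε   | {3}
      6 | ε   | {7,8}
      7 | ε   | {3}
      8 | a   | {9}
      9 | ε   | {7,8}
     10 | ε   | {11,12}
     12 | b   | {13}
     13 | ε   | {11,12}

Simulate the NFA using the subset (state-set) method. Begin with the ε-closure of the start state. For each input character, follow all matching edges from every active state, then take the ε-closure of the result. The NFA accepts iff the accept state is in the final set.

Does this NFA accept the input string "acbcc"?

Answer: ACCEPT

Steps:
S₀ = ε-closure({0}) = {0,1,2,3,4,6,7,8,10,11,12}
'a' @ 1: {1,2,3,4,5,6,7,8,9,10,11,12}  [accepting]
'c' @ 2: {1,2,3,4,5,6,7,8,10,11,12}  [accepting]
'b' @ 3: {1,2,3,4,5,6,7,8,10,11,12,13}  [accepting]
'c' @ 4: {1,2,3,4,5,6,7,8,10,11,12}  [accepting]
'c' @ 5: {1,2,3,4,5,6,7,8,10,11,12}  [accepting]
after full input: {1,2,3,4,5,6,7,8,10,11,12}  (accept=11 in)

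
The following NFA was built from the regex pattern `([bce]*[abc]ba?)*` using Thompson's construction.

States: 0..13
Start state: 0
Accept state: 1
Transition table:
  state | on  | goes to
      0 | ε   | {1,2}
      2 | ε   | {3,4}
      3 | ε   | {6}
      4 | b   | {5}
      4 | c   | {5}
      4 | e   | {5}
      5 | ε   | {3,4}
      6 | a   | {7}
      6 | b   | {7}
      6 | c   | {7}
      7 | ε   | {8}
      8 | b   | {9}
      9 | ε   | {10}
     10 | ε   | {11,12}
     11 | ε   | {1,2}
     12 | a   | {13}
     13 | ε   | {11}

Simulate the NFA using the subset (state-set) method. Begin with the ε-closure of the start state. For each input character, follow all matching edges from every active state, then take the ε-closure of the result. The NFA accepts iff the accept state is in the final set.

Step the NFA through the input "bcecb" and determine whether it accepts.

initial (ε-close {0}): {0,1,2,3,4,6}
'b' @ 1: {3,4,5,6,7,8}
'c' @ 2: {3,4,5,6,7,8}
'e' @ 3: {3,4,5,6}
'c' @ 4: {3,4,5,6,7,8}
'b' @ 5: {1,2,3,4,5,6,7,8,9,10,11,12}  ✓accept
end set {1,2,3,4,5,6,7,8,9,10,11,12} — state 1 in

Answer: ACCEPT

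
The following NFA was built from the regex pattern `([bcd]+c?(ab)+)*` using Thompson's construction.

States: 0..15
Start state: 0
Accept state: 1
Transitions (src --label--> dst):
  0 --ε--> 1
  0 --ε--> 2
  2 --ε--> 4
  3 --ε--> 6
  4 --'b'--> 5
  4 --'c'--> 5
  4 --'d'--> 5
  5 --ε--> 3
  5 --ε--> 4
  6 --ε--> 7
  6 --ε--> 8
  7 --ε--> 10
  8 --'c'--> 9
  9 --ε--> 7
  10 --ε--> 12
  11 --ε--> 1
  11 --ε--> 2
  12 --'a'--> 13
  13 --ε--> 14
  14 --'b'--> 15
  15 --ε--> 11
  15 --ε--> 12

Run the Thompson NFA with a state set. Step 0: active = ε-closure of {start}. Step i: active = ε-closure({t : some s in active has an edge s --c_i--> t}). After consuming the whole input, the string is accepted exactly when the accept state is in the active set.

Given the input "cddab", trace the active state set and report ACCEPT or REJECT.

Answer: ACCEPT

Derivation:
initial (ε-close {0}): {0,1,2,4}
'c' @ 1: {3,4,5,6,7,8,10,12}
'd' @ 2: {3,4,5,6,7,8,10,12}
'd' @ 3: {3,4,5,6,7,8,10,12}
'a' @ 4: {13,14}
'b' @ 5: {1,2,4,11,12,15}  ✓accept
end set {1,2,4,11,12,15} — state 1 in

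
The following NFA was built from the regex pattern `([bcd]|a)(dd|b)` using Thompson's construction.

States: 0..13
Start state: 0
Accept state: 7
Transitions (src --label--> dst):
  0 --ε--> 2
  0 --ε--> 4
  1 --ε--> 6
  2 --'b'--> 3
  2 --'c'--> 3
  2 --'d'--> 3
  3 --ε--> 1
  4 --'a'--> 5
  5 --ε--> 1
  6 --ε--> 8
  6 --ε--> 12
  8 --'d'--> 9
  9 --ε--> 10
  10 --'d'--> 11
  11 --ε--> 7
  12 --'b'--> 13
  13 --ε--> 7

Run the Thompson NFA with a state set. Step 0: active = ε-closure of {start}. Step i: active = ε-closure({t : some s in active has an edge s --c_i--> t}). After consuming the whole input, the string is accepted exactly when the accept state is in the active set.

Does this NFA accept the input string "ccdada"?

Answer: REJECT

Trace:
start: ε-closure({0}) = {0,2,4}
'c' @ 1: {1,3,6,8,12}
'c' @ 2: {}  — state set empty
rest 'dada' ignored (set empty)
final: {}; accept 7 not in set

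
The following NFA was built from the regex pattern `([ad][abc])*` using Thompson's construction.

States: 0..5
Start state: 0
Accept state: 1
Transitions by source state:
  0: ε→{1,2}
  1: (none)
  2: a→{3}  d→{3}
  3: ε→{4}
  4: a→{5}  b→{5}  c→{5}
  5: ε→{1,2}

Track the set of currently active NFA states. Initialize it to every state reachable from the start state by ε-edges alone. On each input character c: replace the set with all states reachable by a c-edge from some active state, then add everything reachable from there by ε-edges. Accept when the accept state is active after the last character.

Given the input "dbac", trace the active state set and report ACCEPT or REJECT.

initial (ε-close {0}): {0,1,2}
'd' @ 1: {3,4}
'b' @ 2: {1,2,5}  ✓accept
'a' @ 3: {3,4}
'c' @ 4: {1,2,5}  ✓accept
after full input: {1,2,5}  (accept=1 in)

Answer: ACCEPT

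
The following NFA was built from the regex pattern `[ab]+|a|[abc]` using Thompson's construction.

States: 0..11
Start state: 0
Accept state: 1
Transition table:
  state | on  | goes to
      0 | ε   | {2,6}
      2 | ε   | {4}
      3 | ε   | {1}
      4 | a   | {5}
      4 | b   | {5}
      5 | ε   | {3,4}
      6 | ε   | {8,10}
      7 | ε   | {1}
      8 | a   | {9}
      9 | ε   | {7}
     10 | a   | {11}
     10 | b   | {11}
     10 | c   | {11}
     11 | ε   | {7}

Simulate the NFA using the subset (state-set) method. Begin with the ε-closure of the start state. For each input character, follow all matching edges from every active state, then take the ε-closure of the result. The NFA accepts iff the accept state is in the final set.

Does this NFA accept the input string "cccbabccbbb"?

Answer: REJECT

Derivation:
start: ε-closure({0}) = {0,2,4,6,8,10}
'c' @ 1: {1,7,11}  (accept∈set)
'c' @ 2: {}  — state set empty
rest 'cbabccbbb' ignored (set empty)
final: {}; accept 1 not in set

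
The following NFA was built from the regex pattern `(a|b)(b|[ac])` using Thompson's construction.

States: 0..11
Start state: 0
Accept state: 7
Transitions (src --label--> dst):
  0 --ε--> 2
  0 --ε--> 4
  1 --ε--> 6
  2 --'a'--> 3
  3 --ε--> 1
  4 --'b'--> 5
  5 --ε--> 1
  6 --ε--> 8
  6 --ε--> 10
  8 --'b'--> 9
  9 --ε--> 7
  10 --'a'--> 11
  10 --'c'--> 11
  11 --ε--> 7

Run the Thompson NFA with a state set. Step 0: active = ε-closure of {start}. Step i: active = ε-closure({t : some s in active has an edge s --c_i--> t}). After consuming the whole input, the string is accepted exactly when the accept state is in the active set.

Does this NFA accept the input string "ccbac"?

Answer: REJECT

Trace:
start: ε-closure({0}) = {0,2,4}
'c' @ 1: {}  — no active states
rest 'cbac' ignored (set empty)
end set {} — state 7 not in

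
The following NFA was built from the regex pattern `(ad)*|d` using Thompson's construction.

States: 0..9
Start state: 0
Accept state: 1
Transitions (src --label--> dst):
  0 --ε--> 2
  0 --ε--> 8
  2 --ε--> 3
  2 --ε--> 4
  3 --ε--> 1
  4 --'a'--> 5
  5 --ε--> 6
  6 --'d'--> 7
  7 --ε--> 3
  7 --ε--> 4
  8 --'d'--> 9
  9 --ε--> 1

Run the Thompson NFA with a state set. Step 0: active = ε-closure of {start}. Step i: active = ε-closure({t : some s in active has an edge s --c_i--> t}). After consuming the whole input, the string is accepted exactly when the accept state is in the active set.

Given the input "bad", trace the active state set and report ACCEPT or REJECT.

start: ε-closure({0}) = {0,1,2,3,4,8}
'b' @ 1: {}  — no active states
rest 'ad' ignored (set empty)
final: {}; accept 1 not in set

Answer: REJECT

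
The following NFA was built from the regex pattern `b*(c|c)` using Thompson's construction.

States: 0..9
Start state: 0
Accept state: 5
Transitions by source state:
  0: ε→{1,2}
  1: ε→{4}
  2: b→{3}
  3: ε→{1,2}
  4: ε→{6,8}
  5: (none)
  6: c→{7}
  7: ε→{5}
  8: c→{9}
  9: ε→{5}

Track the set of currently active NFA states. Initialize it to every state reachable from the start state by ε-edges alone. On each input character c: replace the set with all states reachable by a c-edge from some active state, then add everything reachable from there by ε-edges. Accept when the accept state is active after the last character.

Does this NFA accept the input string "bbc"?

Answer: ACCEPT

Derivation:
S₀ = ε-closure({0}) = {0,1,2,4,6,8}
'b' @ 1: {1,2,3,4,6,8}
'b' @ 2: {1,2,3,4,6,8}
'c' @ 3: {5,7,9}  (accept∈set)
end set {5,7,9} — state 5 in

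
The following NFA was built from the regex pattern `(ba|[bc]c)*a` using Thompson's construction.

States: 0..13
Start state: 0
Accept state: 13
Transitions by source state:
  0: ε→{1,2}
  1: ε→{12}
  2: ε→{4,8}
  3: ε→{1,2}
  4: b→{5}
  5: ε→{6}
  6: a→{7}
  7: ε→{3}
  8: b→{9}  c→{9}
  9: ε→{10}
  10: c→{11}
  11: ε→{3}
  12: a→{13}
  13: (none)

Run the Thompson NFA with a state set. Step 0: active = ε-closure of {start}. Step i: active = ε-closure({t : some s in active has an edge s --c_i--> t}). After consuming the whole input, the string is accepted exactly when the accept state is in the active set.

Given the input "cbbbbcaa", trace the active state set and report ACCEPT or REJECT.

Answer: REJECT

Steps:
start: ε-closure({0}) = {0,1,2,4,8,12}
'c' @ 1: {9,10}
'b' @ 2: {}  — no active states
rest 'bbbcaa' ignored (set empty)
final: {}; accept 13 not in set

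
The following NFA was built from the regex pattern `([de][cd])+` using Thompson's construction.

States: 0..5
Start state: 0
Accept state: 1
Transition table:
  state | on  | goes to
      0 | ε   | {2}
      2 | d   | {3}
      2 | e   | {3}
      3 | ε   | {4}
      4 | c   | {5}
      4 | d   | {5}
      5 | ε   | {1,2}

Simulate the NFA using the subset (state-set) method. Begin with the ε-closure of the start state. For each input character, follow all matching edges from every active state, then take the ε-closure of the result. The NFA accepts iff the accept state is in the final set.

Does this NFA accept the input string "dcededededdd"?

Answer: ACCEPT

Derivation:
S₀ = ε-closure({0}) = {0,2}
'd' @ 1: {3,4}
'c' @ 2: {1,2,5}  [accepting]
'e' @ 3: {3,4}
'd' @ 4: {1,2,5}  [accepting]
'e' @ 5: {3,4}
'd' @ 6: {1,2,5}  [accepting]
'e' @ 7: {3,4}
'd' @ 8: {1,2,5}  [accepting]
'e' @ 9: {3,4}
'd' @ 10: {1,2,5}  [accepting]
'd' @ 11: {3,4}
'd' @ 12: {1,2,5}  [accepting]
after full input: {1,2,5}  (accept=1 in)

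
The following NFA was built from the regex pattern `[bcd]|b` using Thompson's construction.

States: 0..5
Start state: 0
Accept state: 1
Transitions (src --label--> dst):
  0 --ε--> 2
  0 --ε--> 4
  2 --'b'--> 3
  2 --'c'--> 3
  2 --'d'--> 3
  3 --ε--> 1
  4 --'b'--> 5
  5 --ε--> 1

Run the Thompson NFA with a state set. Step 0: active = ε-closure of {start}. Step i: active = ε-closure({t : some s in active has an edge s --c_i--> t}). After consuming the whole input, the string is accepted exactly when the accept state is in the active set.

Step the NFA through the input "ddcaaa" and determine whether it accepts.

initial (ε-close {0}): {0,2,4}
'd' @ 1: {1,3}  ✓accept
'd' @ 2: {}  — dead — no transitions
rest 'caaa' ignored (set empty)
end set {} — state 1 not in

Answer: REJECT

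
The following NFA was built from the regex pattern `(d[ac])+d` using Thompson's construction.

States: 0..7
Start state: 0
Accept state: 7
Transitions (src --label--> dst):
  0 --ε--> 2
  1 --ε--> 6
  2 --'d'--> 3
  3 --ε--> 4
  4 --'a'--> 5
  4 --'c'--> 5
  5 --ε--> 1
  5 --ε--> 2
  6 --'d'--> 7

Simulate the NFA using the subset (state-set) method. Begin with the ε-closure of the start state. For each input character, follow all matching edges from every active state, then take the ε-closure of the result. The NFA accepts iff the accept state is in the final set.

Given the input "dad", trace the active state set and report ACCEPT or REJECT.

initial (ε-close {0}): {0,2}
'd' @ 1: {3,4}
'a' @ 2: {1,2,5,6}
'd' @ 3: {3,4,7}  (accept∈set)
after full input: {3,4,7}  (accept=7 in)

Answer: ACCEPT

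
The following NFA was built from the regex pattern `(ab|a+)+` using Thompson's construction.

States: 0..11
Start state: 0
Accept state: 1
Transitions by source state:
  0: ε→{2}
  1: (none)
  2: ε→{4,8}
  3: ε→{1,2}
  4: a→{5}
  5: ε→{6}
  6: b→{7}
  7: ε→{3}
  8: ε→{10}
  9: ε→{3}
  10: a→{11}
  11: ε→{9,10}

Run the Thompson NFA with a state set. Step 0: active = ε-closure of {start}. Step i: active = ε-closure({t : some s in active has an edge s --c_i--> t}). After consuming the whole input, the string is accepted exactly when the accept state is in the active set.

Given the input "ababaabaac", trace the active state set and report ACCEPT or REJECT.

initial (ε-close {0}): {0,2,4,8,10}
'a' @ 1: {1,2,3,4,5,6,8,9,10,11}  ✓accept
'b' @ 2: {1,2,3,4,7,8,10}  ✓accept
'a' @ 3: {1,2,3,4,5,6,8,9,10,11}  ✓accept
'b' @ 4: {1,2,3,4,7,8,10}  ✓accept
'a' @ 5: {1,2,3,4,5,6,8,9,10,11}  ✓accept
'a' @ 6: {1,2,3,4,5,6,8,9,10,11}  ✓accept
'b' @ 7: {1,2,3,4,7,8,10}  ✓accept
'a' @ 8: {1,2,3,4,5,6,8,9,10,11}  ✓accept
'a' @ 9: {1,2,3,4,5,6,8,9,10,11}  ✓accept
'c' @ 10: {}  — dead — no transitions
after full input: {}  (accept=1 not in)

Answer: REJECT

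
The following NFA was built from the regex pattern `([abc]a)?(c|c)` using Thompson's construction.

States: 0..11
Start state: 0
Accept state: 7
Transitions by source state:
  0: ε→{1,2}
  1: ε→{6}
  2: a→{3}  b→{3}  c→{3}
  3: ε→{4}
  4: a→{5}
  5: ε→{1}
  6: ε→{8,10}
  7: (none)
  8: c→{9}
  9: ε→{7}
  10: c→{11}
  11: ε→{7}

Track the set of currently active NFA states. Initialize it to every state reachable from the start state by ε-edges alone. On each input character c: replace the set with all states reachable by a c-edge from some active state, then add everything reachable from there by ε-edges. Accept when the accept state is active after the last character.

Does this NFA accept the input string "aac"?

S₀ = ε-closure({0}) = {0,1,2,6,8,10}
'a' @ 1: {3,4}
'a' @ 2: {1,5,6,8,10}
'c' @ 3: {7,9,11}  [accepting]
end set {7,9,11} — state 7 in

Answer: ACCEPT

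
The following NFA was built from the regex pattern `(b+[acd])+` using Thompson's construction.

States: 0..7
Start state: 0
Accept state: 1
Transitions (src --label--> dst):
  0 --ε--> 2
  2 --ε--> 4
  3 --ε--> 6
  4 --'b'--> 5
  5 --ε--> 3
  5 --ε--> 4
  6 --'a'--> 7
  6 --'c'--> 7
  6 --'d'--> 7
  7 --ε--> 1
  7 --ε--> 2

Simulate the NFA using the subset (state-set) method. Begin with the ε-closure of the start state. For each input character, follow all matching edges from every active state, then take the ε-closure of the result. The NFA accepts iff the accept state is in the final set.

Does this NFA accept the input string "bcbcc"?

Answer: REJECT

Trace:
start: ε-closure({0}) = {0,2,4}
'b' @ 1: {3,4,5,6}
'c' @ 2: {1,2,4,7}  ✓accept
'b' @ 3: {3,4,5,6}
'c' @ 4: {1,2,4,7}  ✓accept
'c' @ 5: {}  — state set empty
after full input: {}  (accept=1 not in)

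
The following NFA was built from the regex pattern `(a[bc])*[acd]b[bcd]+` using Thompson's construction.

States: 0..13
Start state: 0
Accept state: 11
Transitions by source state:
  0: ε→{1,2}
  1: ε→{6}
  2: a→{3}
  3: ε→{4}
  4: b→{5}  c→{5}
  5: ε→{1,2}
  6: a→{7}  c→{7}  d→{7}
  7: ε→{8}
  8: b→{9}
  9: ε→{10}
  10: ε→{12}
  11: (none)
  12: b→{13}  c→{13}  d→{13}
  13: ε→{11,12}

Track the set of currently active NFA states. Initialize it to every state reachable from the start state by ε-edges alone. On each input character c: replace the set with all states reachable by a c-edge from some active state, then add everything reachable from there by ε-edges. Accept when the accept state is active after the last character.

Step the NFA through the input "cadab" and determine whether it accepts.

start: ε-closure({0}) = {0,1,2,6}
'c' @ 1: {7,8}
'a' @ 2: {}  — dead — no transitions
rest 'dab' ignored (set empty)
end set {} — state 11 not in

Answer: REJECT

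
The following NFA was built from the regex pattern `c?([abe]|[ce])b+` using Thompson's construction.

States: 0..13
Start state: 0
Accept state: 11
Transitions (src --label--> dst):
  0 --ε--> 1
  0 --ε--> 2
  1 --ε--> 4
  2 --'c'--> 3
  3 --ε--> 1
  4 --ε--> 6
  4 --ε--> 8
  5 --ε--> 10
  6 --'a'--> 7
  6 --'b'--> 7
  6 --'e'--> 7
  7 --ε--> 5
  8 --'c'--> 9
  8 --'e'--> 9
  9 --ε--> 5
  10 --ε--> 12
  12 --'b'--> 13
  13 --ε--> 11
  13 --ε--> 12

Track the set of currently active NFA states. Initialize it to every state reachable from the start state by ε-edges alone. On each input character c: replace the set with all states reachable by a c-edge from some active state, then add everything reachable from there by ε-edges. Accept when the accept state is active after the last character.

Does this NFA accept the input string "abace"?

start: ε-closure({0}) = {0,1,2,4,6,8}
'a' @ 1: {5,7,10,12}
'b' @ 2: {11,12,13}  (accept∈set)
'a' @ 3: {}  — state set empty
rest 'ce' ignored (set empty)
after full input: {}  (accept=11 not in)

Answer: REJECT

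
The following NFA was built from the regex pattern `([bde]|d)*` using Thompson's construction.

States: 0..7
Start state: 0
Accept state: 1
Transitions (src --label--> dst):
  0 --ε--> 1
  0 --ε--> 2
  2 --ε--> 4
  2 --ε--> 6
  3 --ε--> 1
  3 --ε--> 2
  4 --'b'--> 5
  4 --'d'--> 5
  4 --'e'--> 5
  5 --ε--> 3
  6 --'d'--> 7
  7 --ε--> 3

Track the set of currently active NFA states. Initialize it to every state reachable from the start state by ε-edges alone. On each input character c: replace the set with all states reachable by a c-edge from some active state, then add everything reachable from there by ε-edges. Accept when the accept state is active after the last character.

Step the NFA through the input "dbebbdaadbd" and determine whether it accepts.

Answer: REJECT

Derivation:
S₀ = ε-closure({0}) = {0,1,2,4,6}
'd' @ 1: {1,2,3,4,5,6,7}  [accepting]
'b' @ 2: {1,2,3,4,5,6}  [accepting]
'e' @ 3: {1,2,3,4,5,6}  [accepting]
'b' @ 4: {1,2,3,4,5,6}  [accepting]
'b' @ 5: {1,2,3,4,5,6}  [accepting]
'd' @ 6: {1,2,3,4,5,6,7}  [accepting]
'a' @ 7: {}  — state set empty
rest 'adbd' ignored (set empty)
end set {} — state 1 not in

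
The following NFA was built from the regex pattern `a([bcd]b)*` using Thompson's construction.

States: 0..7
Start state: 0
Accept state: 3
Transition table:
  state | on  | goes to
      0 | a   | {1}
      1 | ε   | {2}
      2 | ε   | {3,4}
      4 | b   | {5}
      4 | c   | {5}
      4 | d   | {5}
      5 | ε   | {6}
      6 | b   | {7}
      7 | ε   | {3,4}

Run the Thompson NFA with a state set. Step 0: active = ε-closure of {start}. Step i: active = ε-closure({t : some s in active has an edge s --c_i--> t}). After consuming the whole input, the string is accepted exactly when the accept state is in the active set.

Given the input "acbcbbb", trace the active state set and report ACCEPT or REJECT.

S₀ = ε-closure({0}) = {0}
'a' @ 1: {1,2,3,4}  ✓accept
'c' @ 2: {5,6}
'b' @ 3: {3,4,7}  ✓accept
'c' @ 4: {5,6}
'b' @ 5: {3,4,7}  ✓accept
'b' @ 6: {5,6}
'b' @ 7: {3,4,7}  ✓accept
final: {3,4,7}; accept 3 in set

Answer: ACCEPT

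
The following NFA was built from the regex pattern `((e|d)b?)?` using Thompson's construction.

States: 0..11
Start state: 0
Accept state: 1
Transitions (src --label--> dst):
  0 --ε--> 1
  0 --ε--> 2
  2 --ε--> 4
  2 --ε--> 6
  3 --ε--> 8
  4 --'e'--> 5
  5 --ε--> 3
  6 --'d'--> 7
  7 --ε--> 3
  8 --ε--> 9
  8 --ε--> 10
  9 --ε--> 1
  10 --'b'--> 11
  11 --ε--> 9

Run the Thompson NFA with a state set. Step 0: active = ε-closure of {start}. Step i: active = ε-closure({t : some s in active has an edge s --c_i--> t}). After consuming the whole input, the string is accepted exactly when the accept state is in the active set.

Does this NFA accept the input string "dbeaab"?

Answer: REJECT

Derivation:
initial (ε-close {0}): {0,1,2,4,6}
'd' @ 1: {1,3,7,8,9,10}  [accepting]
'b' @ 2: {1,9,11}  [accepting]
'e' @ 3: {}  — state set empty
rest 'aab' ignored (set empty)
final: {}; accept 1 not in set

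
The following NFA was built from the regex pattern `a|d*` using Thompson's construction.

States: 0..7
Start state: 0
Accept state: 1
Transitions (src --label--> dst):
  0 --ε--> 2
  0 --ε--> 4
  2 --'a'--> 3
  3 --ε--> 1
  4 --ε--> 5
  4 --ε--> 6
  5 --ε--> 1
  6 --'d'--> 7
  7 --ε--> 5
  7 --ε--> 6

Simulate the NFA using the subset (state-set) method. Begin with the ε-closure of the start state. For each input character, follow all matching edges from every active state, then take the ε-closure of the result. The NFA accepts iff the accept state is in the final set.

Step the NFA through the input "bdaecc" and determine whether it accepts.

S₀ = ε-closure({0}) = {0,1,2,4,5,6}
'b' @ 1: {}  — no active states
rest 'daecc' ignored (set empty)
final: {}; accept 1 not in set

Answer: REJECT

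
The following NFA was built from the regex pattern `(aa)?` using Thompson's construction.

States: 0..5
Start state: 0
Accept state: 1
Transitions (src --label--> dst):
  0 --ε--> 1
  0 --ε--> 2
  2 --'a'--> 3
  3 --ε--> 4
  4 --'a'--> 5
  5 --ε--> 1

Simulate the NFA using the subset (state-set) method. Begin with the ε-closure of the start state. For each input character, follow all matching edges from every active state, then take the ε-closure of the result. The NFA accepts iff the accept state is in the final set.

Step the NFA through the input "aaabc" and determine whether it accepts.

Answer: REJECT

Derivation:
start: ε-closure({0}) = {0,1,2}
'a' @ 1: {3,4}
'a' @ 2: {1,5}  ✓accept
'a' @ 3: {}  — no active states
rest 'bc' ignored (set empty)
after full input: {}  (accept=1 not in)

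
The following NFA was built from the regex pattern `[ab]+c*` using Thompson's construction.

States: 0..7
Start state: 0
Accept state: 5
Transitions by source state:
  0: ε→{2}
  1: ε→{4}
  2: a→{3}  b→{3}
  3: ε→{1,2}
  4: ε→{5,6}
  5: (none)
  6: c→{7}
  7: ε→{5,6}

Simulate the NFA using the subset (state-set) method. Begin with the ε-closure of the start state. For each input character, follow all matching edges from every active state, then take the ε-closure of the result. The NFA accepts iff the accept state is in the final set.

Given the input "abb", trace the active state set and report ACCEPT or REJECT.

Answer: ACCEPT

Steps:
initial (ε-close {0}): {0,2}
'a' @ 1: {1,2,3,4,5,6}  ✓accept
'b' @ 2: {1,2,3,4,5,6}  ✓accept
'b' @ 3: {1,2,3,4,5,6}  ✓accept
final: {1,2,3,4,5,6}; accept 5 in set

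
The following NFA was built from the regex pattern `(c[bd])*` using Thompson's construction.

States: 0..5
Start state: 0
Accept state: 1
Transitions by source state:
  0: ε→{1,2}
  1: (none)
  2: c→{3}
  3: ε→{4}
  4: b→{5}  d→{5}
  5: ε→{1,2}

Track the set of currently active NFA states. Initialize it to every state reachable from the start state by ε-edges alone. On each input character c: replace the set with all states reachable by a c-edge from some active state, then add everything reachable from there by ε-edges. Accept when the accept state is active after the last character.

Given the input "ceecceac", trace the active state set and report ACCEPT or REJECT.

Answer: REJECT

Trace:
initial (ε-close {0}): {0,1,2}
'c' @ 1: {3,4}
'e' @ 2: {}  — no active states
rest 'ecceac' ignored (set empty)
end set {} — state 1 not in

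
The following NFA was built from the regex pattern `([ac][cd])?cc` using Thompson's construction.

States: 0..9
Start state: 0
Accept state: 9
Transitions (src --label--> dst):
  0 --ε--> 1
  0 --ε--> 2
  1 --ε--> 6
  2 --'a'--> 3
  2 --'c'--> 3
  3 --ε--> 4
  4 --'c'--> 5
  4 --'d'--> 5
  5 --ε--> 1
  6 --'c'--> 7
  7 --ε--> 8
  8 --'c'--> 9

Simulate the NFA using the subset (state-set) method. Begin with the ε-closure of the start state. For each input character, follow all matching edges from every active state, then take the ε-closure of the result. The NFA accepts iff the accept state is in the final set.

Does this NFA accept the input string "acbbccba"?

S₀ = ε-closure({0}) = {0,1,2,6}
'a' @ 1: {3,4}
'c' @ 2: {1,5,6}
'b' @ 3: {}  — no active states
rest 'bccba' ignored (set empty)
end set {} — state 9 not in

Answer: REJECT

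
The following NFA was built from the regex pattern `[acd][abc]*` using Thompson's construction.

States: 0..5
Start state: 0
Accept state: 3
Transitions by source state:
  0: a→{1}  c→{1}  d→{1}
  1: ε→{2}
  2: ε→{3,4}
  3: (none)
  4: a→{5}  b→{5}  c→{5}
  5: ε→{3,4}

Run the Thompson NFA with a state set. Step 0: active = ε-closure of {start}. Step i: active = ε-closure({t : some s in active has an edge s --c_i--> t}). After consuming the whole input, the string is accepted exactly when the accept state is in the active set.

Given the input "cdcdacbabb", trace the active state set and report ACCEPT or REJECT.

Answer: REJECT

Derivation:
start: ε-closure({0}) = {0}
'c' @ 1: {1,2,3,4}  [accepting]
'd' @ 2: {}  — state set empty
rest 'cdacbabb' ignored (set empty)
after full input: {}  (accept=3 not in)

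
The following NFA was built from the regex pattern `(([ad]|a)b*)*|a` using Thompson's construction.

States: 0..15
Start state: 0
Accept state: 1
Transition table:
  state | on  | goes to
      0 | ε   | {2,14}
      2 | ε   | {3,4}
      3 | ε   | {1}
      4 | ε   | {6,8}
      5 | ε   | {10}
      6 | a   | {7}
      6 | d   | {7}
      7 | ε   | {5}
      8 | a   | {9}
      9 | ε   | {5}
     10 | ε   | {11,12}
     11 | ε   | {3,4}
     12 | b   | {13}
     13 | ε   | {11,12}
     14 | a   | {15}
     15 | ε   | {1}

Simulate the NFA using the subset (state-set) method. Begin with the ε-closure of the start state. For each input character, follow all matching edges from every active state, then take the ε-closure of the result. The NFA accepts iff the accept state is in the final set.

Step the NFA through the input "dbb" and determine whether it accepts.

S₀ = ε-closure({0}) = {0,1,2,3,4,6,8,14}
'd' @ 1: {1,3,4,5,6,7,8,10,11,12}  [accepting]
'b' @ 2: {1,3,4,6,8,11,12,13}  [accepting]
'b' @ 3: {1,3,4,6,8,11,12,13}  [accepting]
end set {1,3,4,6,8,11,12,13} — state 1 in

Answer: ACCEPT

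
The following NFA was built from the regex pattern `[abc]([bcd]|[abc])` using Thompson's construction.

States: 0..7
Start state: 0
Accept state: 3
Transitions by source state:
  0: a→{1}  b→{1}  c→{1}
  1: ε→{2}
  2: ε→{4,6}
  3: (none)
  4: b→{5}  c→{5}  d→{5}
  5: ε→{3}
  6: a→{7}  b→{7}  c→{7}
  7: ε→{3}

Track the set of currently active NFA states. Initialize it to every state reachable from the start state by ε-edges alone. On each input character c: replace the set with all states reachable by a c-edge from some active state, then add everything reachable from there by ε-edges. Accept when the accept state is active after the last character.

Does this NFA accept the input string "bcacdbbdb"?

Answer: REJECT

Steps:
S₀ = ε-closure({0}) = {0}
'b' @ 1: {1,2,4,6}
'c' @ 2: {3,5,7}  ✓accept
'a' @ 3: {}  — dead — no transitions
rest 'cdbbdb' ignored (set empty)
after full input: {}  (accept=3 not in)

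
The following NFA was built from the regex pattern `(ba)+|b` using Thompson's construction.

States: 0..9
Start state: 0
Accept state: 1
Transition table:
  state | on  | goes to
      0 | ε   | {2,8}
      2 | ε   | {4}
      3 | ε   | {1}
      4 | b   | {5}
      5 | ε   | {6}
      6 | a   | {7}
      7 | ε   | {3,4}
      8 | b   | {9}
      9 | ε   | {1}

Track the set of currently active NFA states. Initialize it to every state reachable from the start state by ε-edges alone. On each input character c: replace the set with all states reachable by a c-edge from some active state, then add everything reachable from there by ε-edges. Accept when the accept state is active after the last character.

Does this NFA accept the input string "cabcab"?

initial (ε-close {0}): {0,2,4,8}
'c' @ 1: {}  — dead — no transitions
rest 'abcab' ignored (set empty)
final: {}; accept 1 not in set

Answer: REJECT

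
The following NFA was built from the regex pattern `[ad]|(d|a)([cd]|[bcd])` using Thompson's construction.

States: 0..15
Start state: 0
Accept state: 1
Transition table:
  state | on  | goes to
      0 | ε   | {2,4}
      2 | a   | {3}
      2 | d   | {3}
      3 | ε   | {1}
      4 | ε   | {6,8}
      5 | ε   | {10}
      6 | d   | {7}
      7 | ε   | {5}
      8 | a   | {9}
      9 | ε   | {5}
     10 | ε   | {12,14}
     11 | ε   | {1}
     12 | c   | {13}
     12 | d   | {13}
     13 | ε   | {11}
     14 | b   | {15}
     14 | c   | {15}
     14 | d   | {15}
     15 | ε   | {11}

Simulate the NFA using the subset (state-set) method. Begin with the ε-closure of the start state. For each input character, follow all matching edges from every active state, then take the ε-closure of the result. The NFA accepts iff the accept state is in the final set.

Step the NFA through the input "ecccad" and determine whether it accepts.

S₀ = ε-closure({0}) = {0,2,4,6,8}
'e' @ 1: {}  — state set empty
rest 'cccad' ignored (set empty)
after full input: {}  (accept=1 not in)

Answer: REJECT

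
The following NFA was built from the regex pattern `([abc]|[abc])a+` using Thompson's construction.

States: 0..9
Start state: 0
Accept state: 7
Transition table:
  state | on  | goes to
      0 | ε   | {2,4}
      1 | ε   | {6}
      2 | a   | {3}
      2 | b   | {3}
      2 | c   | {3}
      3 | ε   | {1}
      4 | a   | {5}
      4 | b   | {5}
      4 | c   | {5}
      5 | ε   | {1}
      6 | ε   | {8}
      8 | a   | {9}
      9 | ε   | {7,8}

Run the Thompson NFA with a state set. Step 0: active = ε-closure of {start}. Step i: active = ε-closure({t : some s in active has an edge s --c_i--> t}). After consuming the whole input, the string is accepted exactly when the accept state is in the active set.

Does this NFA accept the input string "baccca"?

Answer: REJECT

Derivation:
start: ε-closure({0}) = {0,2,4}
'b' @ 1: {1,3,5,6,8}
'a' @ 2: {7,8,9}  [accepting]
'c' @ 3: {}  — no active states
rest 'cca' ignored (set empty)
end set {} — state 7 not in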